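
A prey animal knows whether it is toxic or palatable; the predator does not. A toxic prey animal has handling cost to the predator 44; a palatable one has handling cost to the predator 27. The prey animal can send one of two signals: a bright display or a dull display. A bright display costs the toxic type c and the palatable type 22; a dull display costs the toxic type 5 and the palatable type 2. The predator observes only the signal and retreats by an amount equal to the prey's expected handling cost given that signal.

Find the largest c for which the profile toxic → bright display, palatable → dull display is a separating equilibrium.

Under separation: bright display → toxic (pays 44); dull display → palatable (pays 27).
Palatable: 27 − 2 = 25 ≥ 44 − 22 = 22. Holds regardless of c. ✓
Toxic: 44 − c ≥ 27 − 5, so c ≤ 44 − 22 = 22.

22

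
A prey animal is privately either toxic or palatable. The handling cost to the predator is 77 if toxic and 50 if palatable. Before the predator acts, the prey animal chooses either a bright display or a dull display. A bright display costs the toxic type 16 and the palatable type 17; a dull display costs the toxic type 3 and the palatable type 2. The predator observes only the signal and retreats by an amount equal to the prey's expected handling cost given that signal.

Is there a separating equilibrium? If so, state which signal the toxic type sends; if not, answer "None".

None

Try toxic → bright display, palatable → dull display:
  If types separate, bright display earns payment 77 and dull display earns 50.
  Toxic: bright display gives 77 − 16 = 61; dull display gives 50 − 3 = 47. No deviation. ✓
  Palatable: dull display gives 50 − 2 = 48; bright display gives 77 − 17 = 60. Would deviate. ✗
Try toxic → dull display, palatable → bright display:
  If types separate, dull display earns payment 77 and bright display earns 50.
  Toxic: dull display gives 77 − 3 = 74; bright display gives 50 − 16 = 34. No deviation. ✓
  Palatable: bright display gives 50 − 17 = 33; dull display gives 77 − 2 = 75. Would deviate. ✗
Neither assignment is incentive-compatible.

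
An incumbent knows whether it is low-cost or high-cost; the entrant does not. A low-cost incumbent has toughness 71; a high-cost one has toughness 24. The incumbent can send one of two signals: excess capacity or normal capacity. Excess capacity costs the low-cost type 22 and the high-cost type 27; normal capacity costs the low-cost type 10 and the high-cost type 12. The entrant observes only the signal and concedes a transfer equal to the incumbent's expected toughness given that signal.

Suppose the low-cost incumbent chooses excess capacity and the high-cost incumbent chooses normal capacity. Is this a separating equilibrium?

Under separation the entrant infers type exactly: excess capacity → low-cost (pays 71), normal capacity → high-cost (pays 24).
Low-cost: excess capacity gives 71 − 22 = 49; normal capacity gives 24 − 10 = 14. No deviation. ✓
High-cost: normal capacity gives 24 − 12 = 12; excess capacity gives 71 − 27 = 44. Would deviate. ✗

No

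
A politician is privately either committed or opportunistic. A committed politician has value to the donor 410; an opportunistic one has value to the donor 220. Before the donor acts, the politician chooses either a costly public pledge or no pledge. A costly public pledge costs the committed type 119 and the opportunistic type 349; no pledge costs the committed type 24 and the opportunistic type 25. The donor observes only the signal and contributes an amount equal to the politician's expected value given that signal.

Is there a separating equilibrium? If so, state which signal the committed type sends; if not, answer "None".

Try committed → pledge, opportunistic → no pledge:
  If types separate, pledge earns payment 410 and no pledge earns 220.
  Committed: pledge gives 410 − 119 = 291; no pledge gives 220 − 24 = 196. No deviation. ✓
  Opportunistic: no pledge gives 220 − 25 = 195; pledge gives 410 − 349 = 61. No deviation. ✓
Both hold — the committed type sends pledge.

pledge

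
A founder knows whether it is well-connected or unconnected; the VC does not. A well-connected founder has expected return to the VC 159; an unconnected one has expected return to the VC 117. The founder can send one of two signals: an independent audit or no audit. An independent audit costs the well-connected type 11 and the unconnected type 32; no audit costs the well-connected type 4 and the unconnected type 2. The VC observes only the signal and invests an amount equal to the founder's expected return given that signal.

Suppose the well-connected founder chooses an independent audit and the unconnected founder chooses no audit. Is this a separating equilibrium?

No

If types separate, audit earns payment 159 and no audit earns 117.
Well-connected: audit gives 159 − 11 = 148; no audit gives 117 − 4 = 113. No deviation. ✓
Unconnected: no audit gives 117 − 2 = 115; audit gives 159 − 32 = 127. Would deviate. ✗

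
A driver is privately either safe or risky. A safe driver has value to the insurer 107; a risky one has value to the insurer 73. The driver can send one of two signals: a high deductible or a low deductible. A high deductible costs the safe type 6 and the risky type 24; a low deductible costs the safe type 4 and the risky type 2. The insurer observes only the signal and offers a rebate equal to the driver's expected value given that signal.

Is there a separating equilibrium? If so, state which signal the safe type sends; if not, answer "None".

None

Try safe → high deductible, risky → low deductible:
  Under separation the insurer infers type exactly: high deductible → safe (pays 107), low deductible → risky (pays 73).
  Safe: high deductible gives 107 − 6 = 101; low deductible gives 73 − 4 = 69. No deviation. ✓
  Risky: low deductible gives 73 − 2 = 71; high deductible gives 107 − 24 = 83. Would deviate. ✗
Try safe → low deductible, risky → high deductible:
  Under separation the insurer infers type exactly: low deductible → safe (pays 107), high deductible → risky (pays 73).
  Safe: low deductible gives 107 − 4 = 103; high deductible gives 73 − 6 = 67. No deviation. ✓
  Risky: high deductible gives 73 − 24 = 49; low deductible gives 107 − 2 = 105. Would deviate. ✗
Neither assignment is incentive-compatible.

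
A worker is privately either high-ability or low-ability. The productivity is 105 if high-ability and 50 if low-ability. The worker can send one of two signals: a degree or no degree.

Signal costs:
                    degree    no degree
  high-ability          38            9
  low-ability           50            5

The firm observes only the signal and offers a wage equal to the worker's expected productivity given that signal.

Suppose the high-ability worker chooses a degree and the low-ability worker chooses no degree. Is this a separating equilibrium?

If types separate, degree earns payment 105 and no degree earns 50.
High-ability: degree gives 105 − 38 = 67; no degree gives 50 − 9 = 41. No deviation. ✓
Low-ability: no degree gives 50 − 5 = 45; degree gives 105 − 50 = 55. Would deviate. ✗

No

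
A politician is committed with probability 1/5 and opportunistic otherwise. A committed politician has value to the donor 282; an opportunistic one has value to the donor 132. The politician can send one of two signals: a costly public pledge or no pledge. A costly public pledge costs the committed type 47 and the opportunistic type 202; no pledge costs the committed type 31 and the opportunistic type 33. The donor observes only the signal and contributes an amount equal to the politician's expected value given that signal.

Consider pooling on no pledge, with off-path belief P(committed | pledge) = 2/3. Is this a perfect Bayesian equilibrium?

No

On the equilibrium path (no pledge) the donor holds the prior 1/5 and pays 1/5·282 + 4/5·132 = 162. Off-path (pledge) belief 2/3 gives 2/3·282 + 1/3·132 = 232.
Committed: no pledge gives 162 − 31 = 131; pledge gives 232 − 47 = 185. Deviates. ✗
Opportunistic: no pledge gives 162 − 33 = 129; pledge gives 232 − 202 = 30. Stays. ✓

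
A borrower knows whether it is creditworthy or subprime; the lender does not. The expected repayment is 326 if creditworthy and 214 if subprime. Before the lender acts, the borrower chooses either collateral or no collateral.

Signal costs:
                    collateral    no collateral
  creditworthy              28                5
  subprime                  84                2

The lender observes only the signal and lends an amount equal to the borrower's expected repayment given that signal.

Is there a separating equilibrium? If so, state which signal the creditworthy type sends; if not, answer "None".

Try creditworthy → collateral, subprime → no collateral:
  Under separation the lender infers type exactly: collateral → creditworthy (pays 326), no collateral → subprime (pays 214).
  Creditworthy: collateral gives 326 − 28 = 298; no collateral gives 214 − 5 = 209. No deviation. ✓
  Subprime: no collateral gives 214 − 2 = 212; collateral gives 326 − 84 = 242. Would deviate. ✗
Try creditworthy → no collateral, subprime → collateral:
  Under separation the lender infers type exactly: no collateral → creditworthy (pays 326), collateral → subprime (pays 214).
  Creditworthy: no collateral gives 326 − 5 = 321; collateral gives 214 − 28 = 186. No deviation. ✓
  Subprime: collateral gives 214 − 84 = 130; no collateral gives 326 − 2 = 324. Would deviate. ✗
Neither assignment is incentive-compatible.

None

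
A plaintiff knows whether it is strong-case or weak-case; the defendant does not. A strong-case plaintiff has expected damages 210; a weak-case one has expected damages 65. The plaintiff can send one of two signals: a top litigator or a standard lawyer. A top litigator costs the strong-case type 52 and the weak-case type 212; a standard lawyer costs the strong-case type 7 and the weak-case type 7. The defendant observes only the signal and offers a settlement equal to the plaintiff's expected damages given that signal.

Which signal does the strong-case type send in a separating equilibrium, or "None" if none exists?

top litigator

Try strong-case → top litigator, weak-case → standard lawyer:
  If types separate, top litigator earns payment 210 and standard lawyer earns 65.
  Strong-case: top litigator gives 210 − 52 = 158; standard lawyer gives 65 − 7 = 58. No deviation. ✓
  Weak-case: standard lawyer gives 65 − 7 = 58; top litigator gives 210 − 212 = -2. No deviation. ✓
Both hold — the strong-case type sends top litigator.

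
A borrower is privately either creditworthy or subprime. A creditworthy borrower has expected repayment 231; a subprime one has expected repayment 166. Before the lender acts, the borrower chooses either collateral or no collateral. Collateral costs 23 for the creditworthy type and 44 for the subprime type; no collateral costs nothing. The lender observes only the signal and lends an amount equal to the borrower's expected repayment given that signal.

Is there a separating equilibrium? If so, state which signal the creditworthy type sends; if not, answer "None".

None

Try creditworthy → collateral, subprime → no collateral:
  If types separate, collateral earns payment 231 and no collateral earns 166.
  Creditworthy: collateral gives 231 − 23 = 208; no collateral gives 166 − 0 = 166. No deviation. ✓
  Subprime: no collateral gives 166 − 0 = 166; collateral gives 231 − 44 = 187. Would deviate. ✗
Try creditworthy → no collateral, subprime → collateral:
  If types separate, no collateral earns payment 231 and collateral earns 166.
  Creditworthy: no collateral gives 231 − 0 = 231; collateral gives 166 − 23 = 143. No deviation. ✓
  Subprime: collateral gives 166 − 44 = 122; no collateral gives 231 − 0 = 231. Would deviate. ✗
Neither assignment is incentive-compatible.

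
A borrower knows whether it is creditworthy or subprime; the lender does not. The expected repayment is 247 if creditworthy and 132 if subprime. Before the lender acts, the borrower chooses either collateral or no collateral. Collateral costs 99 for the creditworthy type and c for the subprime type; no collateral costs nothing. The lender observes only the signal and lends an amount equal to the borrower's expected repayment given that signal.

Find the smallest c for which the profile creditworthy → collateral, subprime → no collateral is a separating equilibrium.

Under separation: collateral → creditworthy (pays 247); no collateral → subprime (pays 132).
Creditworthy: 247 − 99 = 148 ≥ 132 − 0 = 132. Holds regardless of c. ✓
Subprime: 132 − 0 ≥ 247 − c, so c ≥ 247 − 132 = 115.

115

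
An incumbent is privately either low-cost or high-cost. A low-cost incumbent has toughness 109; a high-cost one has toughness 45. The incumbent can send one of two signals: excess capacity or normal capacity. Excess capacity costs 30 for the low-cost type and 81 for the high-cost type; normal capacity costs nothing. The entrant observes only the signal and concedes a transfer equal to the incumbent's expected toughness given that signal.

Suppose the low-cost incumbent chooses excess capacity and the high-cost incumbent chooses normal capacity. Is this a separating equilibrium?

Yes

If types separate, excess capacity earns payment 109 and normal capacity earns 45.
Low-cost: excess capacity gives 109 − 30 = 79; normal capacity gives 45 − 0 = 45. No deviation. ✓
High-cost: normal capacity gives 45 − 0 = 45; excess capacity gives 109 − 81 = 28. No deviation. ✓
Neither type gains from mimicking the other.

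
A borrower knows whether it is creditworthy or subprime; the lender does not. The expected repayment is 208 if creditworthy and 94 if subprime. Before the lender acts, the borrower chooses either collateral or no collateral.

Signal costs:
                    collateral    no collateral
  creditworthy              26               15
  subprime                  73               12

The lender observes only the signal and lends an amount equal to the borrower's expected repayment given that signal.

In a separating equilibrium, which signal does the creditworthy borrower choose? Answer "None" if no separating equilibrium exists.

None

Try creditworthy → collateral, subprime → no collateral:
  If types separate, collateral earns payment 208 and no collateral earns 94.
  Creditworthy: collateral gives 208 − 26 = 182; no collateral gives 94 − 15 = 79. No deviation. ✓
  Subprime: no collateral gives 94 − 12 = 82; collateral gives 208 − 73 = 135. Would deviate. ✗
Try creditworthy → no collateral, subprime → collateral:
  If types separate, no collateral earns payment 208 and collateral earns 94.
  Creditworthy: no collateral gives 208 − 15 = 193; collateral gives 94 − 26 = 68. No deviation. ✓
  Subprime: collateral gives 94 − 73 = 21; no collateral gives 208 − 12 = 196. Would deviate. ✗
Neither assignment is incentive-compatible.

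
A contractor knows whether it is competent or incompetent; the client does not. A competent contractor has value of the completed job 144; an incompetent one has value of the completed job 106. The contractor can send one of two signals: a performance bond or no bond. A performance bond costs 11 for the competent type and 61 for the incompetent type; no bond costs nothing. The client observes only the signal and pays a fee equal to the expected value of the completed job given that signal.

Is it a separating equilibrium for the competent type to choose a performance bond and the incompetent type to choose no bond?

Yes

If types separate, bond earns payment 144 and no bond earns 106.
Competent: bond gives 144 − 11 = 133; no bond gives 106 − 0 = 106. No deviation. ✓
Incompetent: no bond gives 106 − 0 = 106; bond gives 144 − 61 = 83. No deviation. ✓
Both incentive constraints hold.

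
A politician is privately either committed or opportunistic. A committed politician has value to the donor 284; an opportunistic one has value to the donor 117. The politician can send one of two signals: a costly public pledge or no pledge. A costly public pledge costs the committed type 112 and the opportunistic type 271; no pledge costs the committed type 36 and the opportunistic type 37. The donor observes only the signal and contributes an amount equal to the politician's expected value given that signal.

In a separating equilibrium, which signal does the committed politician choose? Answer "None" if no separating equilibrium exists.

Try committed → pledge, opportunistic → no pledge:
  If types separate, pledge earns payment 284 and no pledge earns 117.
  Committed: pledge gives 284 − 112 = 172; no pledge gives 117 − 36 = 81. No deviation. ✓
  Opportunistic: no pledge gives 117 − 37 = 80; pledge gives 284 − 271 = 13. No deviation. ✓
Both hold — the committed type sends pledge.

pledge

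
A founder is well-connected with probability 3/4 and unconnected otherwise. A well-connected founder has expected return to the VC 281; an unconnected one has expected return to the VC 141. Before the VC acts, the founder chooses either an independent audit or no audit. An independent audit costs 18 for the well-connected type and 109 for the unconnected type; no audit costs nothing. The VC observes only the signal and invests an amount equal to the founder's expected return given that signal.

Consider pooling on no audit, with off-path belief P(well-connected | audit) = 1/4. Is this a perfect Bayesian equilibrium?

On the equilibrium path (no audit) the VC holds the prior 3/4 and pays 3/4·281 + 1/4·141 = 246. Off-path (audit) belief 1/4 gives 1/4·281 + 3/4·141 = 176.
Well-connected: no audit gives 246 − 0 = 246; audit gives 176 − 18 = 158. Stays. ✓
Unconnected: no audit gives 246 − 0 = 246; audit gives 176 − 109 = 67. Stays. ✓
Beliefs are Bayes-consistent on-path and both types best-respond.

Yes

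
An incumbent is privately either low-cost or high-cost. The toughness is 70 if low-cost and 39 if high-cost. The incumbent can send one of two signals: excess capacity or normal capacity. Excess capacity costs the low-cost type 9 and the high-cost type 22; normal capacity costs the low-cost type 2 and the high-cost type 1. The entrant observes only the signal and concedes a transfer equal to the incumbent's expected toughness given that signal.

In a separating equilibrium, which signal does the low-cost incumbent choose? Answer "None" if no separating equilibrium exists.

Try low-cost → excess capacity, high-cost → normal capacity:
  Under separation the entrant infers type exactly: excess capacity → low-cost (pays 70), normal capacity → high-cost (pays 39).
  Low-cost: excess capacity gives 70 − 9 = 61; normal capacity gives 39 − 2 = 37. No deviation. ✓
  High-cost: normal capacity gives 39 − 1 = 38; excess capacity gives 70 − 22 = 48. Would deviate. ✗
Try low-cost → normal capacity, high-cost → excess capacity:
  Under separation the entrant infers type exactly: normal capacity → low-cost (pays 70), excess capacity → high-cost (pays 39).
  Low-cost: normal capacity gives 70 − 2 = 68; excess capacity gives 39 − 9 = 30. No deviation. ✓
  High-cost: excess capacity gives 39 − 22 = 17; normal capacity gives 70 − 1 = 69. Would deviate. ✗
Neither assignment is incentive-compatible.

None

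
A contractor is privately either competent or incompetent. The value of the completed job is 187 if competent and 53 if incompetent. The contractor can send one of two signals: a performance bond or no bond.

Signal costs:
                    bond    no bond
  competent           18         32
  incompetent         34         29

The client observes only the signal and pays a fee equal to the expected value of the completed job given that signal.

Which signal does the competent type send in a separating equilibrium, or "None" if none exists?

None

Try competent → bond, incompetent → no bond:
  Under separation the client infers type exactly: bond → competent (pays 187), no bond → incompetent (pays 53).
  Competent: bond gives 187 − 18 = 169; no bond gives 53 − 32 = 21. No deviation. ✓
  Incompetent: no bond gives 53 − 29 = 24; bond gives 187 − 34 = 153. Would deviate. ✗
Try competent → no bond, incompetent → bond:
  Under separation the client infers type exactly: no bond → competent (pays 187), bond → incompetent (pays 53).
  Competent: no bond gives 187 − 32 = 155; bond gives 53 − 18 = 35. No deviation. ✓
  Incompetent: bond gives 53 − 34 = 19; no bond gives 187 − 29 = 158. Would deviate. ✗
Neither assignment is incentive-compatible.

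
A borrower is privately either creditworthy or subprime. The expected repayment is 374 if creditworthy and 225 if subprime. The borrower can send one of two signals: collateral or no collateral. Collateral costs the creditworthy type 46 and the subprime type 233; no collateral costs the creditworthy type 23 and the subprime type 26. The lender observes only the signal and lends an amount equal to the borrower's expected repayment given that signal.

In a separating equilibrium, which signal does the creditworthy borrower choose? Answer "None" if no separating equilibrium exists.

Try creditworthy → collateral, subprime → no collateral:
  If types separate, collateral earns payment 374 and no collateral earns 225.
  Creditworthy: collateral gives 374 − 46 = 328; no collateral gives 225 − 23 = 202. No deviation. ✓
  Subprime: no collateral gives 225 − 26 = 199; collateral gives 374 − 233 = 141. No deviation. ✓
Both hold — the creditworthy type sends collateral.

collateral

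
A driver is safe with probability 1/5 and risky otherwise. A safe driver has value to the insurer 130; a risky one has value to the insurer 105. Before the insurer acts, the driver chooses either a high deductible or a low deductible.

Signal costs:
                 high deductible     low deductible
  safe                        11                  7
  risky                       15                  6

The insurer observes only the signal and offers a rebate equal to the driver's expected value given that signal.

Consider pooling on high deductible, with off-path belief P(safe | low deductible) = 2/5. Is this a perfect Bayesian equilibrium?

At the pooled signal (high deductible) the insurer holds the prior 1/5 and pays 1/5·130 + 4/5·105 = 110. Off-path (low deductible) belief 2/5 gives 2/5·130 + 3/5·105 = 115.
Safe: high deductible gives 110 − 11 = 99; low deductible gives 115 − 7 = 108. Deviates. ✗
Risky: high deductible gives 110 − 15 = 95; low deductible gives 115 − 6 = 109. Deviates. ✗

No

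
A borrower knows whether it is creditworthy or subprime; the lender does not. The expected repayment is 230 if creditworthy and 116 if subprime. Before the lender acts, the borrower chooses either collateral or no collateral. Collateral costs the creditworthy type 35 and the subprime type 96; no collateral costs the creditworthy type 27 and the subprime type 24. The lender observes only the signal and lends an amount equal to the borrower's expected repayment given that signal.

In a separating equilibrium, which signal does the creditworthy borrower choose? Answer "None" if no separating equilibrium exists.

Try creditworthy → collateral, subprime → no collateral:
  If types separate, collateral earns payment 230 and no collateral earns 116.
  Creditworthy: collateral gives 230 − 35 = 195; no collateral gives 116 − 27 = 89. No deviation. ✓
  Subprime: no collateral gives 116 − 24 = 92; collateral gives 230 − 96 = 134. Would deviate. ✗
Try creditworthy → no collateral, subprime → collateral:
  If types separate, no collateral earns payment 230 and collateral earns 116.
  Creditworthy: no collateral gives 230 − 27 = 203; collateral gives 116 − 35 = 81. No deviation. ✓
  Subprime: collateral gives 116 − 96 = 20; no collateral gives 230 − 24 = 206. Would deviate. ✗
Neither assignment is incentive-compatible.

None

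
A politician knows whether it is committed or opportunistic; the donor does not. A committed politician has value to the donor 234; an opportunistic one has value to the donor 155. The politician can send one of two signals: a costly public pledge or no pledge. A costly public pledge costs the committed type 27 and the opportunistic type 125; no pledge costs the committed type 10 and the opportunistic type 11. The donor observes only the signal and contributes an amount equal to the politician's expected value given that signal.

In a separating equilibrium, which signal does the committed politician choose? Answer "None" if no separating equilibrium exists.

Try committed → pledge, opportunistic → no pledge:
  If types separate, pledge earns payment 234 and no pledge earns 155.
  Committed: pledge gives 234 − 27 = 207; no pledge gives 155 − 10 = 145. No deviation. ✓
  Opportunistic: no pledge gives 155 − 11 = 144; pledge gives 234 − 125 = 109. No deviation. ✓
Both hold — the committed type sends pledge.

pledge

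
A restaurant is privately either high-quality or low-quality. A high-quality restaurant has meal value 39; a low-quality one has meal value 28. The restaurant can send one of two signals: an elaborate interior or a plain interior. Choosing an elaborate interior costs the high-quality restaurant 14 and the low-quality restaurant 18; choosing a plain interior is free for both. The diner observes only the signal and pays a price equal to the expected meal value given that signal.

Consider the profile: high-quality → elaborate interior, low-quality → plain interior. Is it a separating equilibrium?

Under separation the diner infers type exactly: elaborate interior → high-quality (pays 39), plain interior → low-quality (pays 28).
High-quality: elaborate interior gives 39 − 14 = 25; plain interior gives 28 − 0 = 28. Would deviate. ✗
Low-quality: plain interior gives 28 − 0 = 28; elaborate interior gives 39 − 18 = 21. No deviation. ✓

No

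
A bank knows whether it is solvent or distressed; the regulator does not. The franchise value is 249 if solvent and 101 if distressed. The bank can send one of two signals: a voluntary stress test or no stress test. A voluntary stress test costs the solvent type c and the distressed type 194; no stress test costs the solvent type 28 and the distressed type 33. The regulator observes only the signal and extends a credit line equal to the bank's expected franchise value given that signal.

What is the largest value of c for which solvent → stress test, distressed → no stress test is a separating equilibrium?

Under separation: stress test → solvent (pays 249); no stress test → distressed (pays 101).
Distressed: 101 − 33 = 68 ≥ 249 − 194 = 55. Holds regardless of c. ✓
Solvent: 249 − c ≥ 101 − 28, so c ≤ 249 − 73 = 176.

176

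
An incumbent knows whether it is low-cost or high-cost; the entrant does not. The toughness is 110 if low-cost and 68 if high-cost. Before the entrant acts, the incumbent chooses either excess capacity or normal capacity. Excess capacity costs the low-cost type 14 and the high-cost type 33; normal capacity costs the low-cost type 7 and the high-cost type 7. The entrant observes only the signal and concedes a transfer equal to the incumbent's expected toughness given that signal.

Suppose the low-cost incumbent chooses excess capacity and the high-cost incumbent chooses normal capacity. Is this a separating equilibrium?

No

If types separate, excess capacity earns payment 110 and normal capacity earns 68.
Low-cost: excess capacity gives 110 − 14 = 96; normal capacity gives 68 − 7 = 61. No deviation. ✓
High-cost: normal capacity gives 68 − 7 = 61; excess capacity gives 110 − 33 = 77. Would deviate. ✗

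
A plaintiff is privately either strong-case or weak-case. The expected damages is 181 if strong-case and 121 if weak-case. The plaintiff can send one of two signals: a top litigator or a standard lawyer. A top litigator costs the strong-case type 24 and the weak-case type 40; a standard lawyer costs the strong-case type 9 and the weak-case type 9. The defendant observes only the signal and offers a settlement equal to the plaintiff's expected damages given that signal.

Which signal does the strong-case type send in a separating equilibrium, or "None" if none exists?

Try strong-case → top litigator, weak-case → standard lawyer:
  If types separate, top litigator earns payment 181 and standard lawyer earns 121.
  Strong-case: top litigator gives 181 − 24 = 157; standard lawyer gives 121 − 9 = 112. No deviation. ✓
  Weak-case: standard lawyer gives 121 − 9 = 112; top litigator gives 181 − 40 = 141. Would deviate. ✗
Try strong-case → standard lawyer, weak-case → top litigator:
  If types separate, standard lawyer earns payment 181 and top litigator earns 121.
  Strong-case: standard lawyer gives 181 − 9 = 172; top litigator gives 121 − 24 = 97. No deviation. ✓
  Weak-case: top litigator gives 121 − 40 = 81; standard lawyer gives 181 − 9 = 172. Would deviate. ✗
Neither assignment is incentive-compatible.

None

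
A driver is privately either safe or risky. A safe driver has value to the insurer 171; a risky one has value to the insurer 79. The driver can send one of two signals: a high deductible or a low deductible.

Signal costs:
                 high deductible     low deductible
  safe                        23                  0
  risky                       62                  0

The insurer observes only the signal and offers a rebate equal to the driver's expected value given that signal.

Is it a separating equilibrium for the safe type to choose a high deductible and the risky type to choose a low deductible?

If types separate, high deductible earns payment 171 and low deductible earns 79.
Safe: high deductible gives 171 − 23 = 148; low deductible gives 79 − 0 = 79. No deviation. ✓
Risky: low deductible gives 79 − 0 = 79; high deductible gives 171 − 62 = 109. Would deviate. ✗

No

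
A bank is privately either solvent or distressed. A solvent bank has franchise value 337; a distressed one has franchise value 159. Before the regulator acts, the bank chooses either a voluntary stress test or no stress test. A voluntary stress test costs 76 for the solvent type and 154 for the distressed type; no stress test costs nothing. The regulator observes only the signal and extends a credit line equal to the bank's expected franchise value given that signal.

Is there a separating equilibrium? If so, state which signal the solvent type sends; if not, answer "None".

Try solvent → stress test, distressed → no stress test:
  Under separation the regulator infers type exactly: stress test → solvent (pays 337), no stress test → distressed (pays 159).
  Solvent: stress test gives 337 − 76 = 261; no stress test gives 159 − 0 = 159. No deviation. ✓
  Distressed: no stress test gives 159 − 0 = 159; stress test gives 337 − 154 = 183. Would deviate. ✗
Try solvent → no stress test, distressed → stress test:
  Under separation the regulator infers type exactly: no stress test → solvent (pays 337), stress test → distressed (pays 159).
  Solvent: no stress test gives 337 − 0 = 337; stress test gives 159 − 76 = 83. No deviation. ✓
  Distressed: stress test gives 159 − 154 = 5; no stress test gives 337 − 0 = 337. Would deviate. ✗
Neither assignment is incentive-compatible.

None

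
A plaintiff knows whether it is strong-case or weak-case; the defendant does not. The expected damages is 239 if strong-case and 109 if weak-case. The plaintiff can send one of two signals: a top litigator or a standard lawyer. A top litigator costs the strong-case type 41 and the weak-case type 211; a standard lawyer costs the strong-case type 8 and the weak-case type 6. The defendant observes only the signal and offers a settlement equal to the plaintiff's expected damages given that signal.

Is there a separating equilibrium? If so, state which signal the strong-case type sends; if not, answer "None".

Try strong-case → top litigator, weak-case → standard lawyer:
  If types separate, top litigator earns payment 239 and standard lawyer earns 109.
  Strong-case: top litigator gives 239 − 41 = 198; standard lawyer gives 109 − 8 = 101. No deviation. ✓
  Weak-case: standard lawyer gives 109 − 6 = 103; top litigator gives 239 − 211 = 28. No deviation. ✓
Both hold — the strong-case type sends top litigator.

top litigator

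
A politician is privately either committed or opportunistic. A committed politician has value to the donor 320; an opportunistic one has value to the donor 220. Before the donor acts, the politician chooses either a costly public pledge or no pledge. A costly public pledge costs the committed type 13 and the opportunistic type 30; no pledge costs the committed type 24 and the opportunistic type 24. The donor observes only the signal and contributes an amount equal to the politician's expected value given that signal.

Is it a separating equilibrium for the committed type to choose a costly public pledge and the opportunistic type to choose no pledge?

No

If types separate, pledge earns payment 320 and no pledge earns 220.
Committed: pledge gives 320 − 13 = 307; no pledge gives 220 − 24 = 196. No deviation. ✓
Opportunistic: no pledge gives 220 − 24 = 196; pledge gives 320 − 30 = 290. Would deviate. ✗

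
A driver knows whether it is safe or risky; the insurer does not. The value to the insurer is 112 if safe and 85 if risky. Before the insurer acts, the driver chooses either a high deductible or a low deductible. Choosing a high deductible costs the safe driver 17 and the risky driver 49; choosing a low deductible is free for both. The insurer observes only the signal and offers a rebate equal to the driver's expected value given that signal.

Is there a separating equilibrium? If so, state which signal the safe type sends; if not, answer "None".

Try safe → high deductible, risky → low deductible:
  If types separate, high deductible earns payment 112 and low deductible earns 85.
  Safe: high deductible gives 112 − 17 = 95; low deductible gives 85 − 0 = 85. No deviation. ✓
  Risky: low deductible gives 85 − 0 = 85; high deductible gives 112 − 49 = 63. No deviation. ✓
Both hold — the safe type sends high deductible.

high deductible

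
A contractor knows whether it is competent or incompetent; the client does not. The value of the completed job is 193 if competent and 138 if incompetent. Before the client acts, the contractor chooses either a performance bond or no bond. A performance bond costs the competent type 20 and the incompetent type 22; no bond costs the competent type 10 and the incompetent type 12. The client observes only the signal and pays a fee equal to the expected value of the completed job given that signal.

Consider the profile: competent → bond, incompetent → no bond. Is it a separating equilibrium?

If types separate, bond earns payment 193 and no bond earns 138.
Competent: bond gives 193 − 20 = 173; no bond gives 138 − 10 = 128. No deviation. ✓
Incompetent: no bond gives 138 − 12 = 126; bond gives 193 − 22 = 171. Would deviate. ✗

No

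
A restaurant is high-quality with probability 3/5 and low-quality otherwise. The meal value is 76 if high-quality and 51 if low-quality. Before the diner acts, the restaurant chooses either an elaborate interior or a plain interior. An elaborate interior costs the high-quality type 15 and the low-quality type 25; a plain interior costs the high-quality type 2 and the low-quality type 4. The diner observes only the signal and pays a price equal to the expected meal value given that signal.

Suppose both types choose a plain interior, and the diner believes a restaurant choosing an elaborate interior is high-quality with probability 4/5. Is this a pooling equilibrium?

Yes

At the pooled signal (plain interior) the diner holds the prior 3/5 and pays 3/5·76 + 2/5·51 = 66. Off-path (elaborate interior) belief 4/5 gives 4/5·76 + 1/5·51 = 71.
High-quality: plain interior gives 66 − 2 = 64; elaborate interior gives 71 − 15 = 56. Stays. ✓
Low-quality: plain interior gives 66 − 4 = 62; elaborate interior gives 71 − 25 = 46. Stays. ✓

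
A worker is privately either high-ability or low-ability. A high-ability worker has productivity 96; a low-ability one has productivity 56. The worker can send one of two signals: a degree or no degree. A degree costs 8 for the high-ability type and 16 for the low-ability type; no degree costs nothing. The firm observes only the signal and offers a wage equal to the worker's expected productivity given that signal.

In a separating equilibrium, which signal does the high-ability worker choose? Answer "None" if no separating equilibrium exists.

None

Try high-ability → degree, low-ability → no degree:
  If types separate, degree earns payment 96 and no degree earns 56.
  High-ability: degree gives 96 − 8 = 88; no degree gives 56 − 0 = 56. No deviation. ✓
  Low-ability: no degree gives 56 − 0 = 56; degree gives 96 − 16 = 80. Would deviate. ✗
Try high-ability → no degree, low-ability → degree:
  If types separate, no degree earns payment 96 and degree earns 56.
  High-ability: no degree gives 96 − 0 = 96; degree gives 56 − 8 = 48. No deviation. ✓
  Low-ability: degree gives 56 − 16 = 40; no degree gives 96 − 0 = 96. Would deviate. ✗
Neither assignment is incentive-compatible.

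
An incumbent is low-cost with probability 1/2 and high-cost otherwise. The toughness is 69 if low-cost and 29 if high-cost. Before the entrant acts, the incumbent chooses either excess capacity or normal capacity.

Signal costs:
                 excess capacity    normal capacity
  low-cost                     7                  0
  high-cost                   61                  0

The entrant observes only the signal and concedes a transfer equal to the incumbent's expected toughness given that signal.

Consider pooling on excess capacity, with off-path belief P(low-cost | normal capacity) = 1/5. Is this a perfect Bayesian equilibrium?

At the pooled signal (excess capacity) the entrant holds the prior 1/2 and pays 1/2·69 + 1/2·29 = 49. Off-path (normal capacity) belief 1/5 gives 1/5·69 + 4/5·29 = 37.
Low-cost: excess capacity gives 49 − 7 = 42; normal capacity gives 37 − 0 = 37. Stays. ✓
High-cost: excess capacity gives 49 − 61 = -12; normal capacity gives 37 − 0 = 37. Deviates. ✗

No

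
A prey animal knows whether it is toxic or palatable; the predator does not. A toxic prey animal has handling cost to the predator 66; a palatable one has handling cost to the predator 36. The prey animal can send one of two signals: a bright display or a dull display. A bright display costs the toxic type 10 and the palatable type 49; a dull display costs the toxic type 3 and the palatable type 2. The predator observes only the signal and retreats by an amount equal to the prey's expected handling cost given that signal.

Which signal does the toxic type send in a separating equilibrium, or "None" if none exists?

bright display

Try toxic → bright display, palatable → dull display:
  Under separation the predator infers type exactly: bright display → toxic (pays 66), dull display → palatable (pays 36).
  Toxic: bright display gives 66 − 10 = 56; dull display gives 36 − 3 = 33. No deviation. ✓
  Palatable: dull display gives 36 − 2 = 34; bright display gives 66 − 49 = 17. No deviation. ✓
Both hold — the toxic type sends bright display.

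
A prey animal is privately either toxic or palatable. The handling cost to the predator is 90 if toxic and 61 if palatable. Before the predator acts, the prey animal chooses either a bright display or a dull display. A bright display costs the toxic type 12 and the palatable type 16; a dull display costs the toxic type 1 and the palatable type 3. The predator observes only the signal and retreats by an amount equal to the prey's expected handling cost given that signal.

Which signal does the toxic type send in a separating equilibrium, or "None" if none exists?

Try toxic → bright display, palatable → dull display:
  Under separation the predator infers type exactly: bright display → toxic (pays 90), dull display → palatable (pays 61).
  Toxic: bright display gives 90 − 12 = 78; dull display gives 61 − 1 = 60. No deviation. ✓
  Palatable: dull display gives 61 − 3 = 58; bright display gives 90 − 16 = 74. Would deviate. ✗
Try toxic → dull display, palatable → bright display:
  Under separation the predator infers type exactly: dull display → toxic (pays 90), bright display → palatable (pays 61).
  Toxic: dull display gives 90 − 1 = 89; bright display gives 61 − 12 = 49. No deviation. ✓
  Palatable: bright display gives 61 − 16 = 45; dull display gives 90 − 3 = 87. Would deviate. ✗
Neither assignment is incentive-compatible.

None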